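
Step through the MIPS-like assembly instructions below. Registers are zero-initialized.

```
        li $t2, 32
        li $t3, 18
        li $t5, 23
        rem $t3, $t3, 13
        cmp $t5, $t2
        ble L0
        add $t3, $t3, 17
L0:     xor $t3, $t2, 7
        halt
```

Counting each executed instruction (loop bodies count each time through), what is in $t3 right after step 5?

after li $t2, 32: $t2=32
after li $t3, 18: $t3=18
after li $t5, 23: $t5=23
after rem $t3, $t3, 13: $t3=18%13=5
cmp $t5, $t2  (cmp 23,32)
After step 5: $t3 = 5.

5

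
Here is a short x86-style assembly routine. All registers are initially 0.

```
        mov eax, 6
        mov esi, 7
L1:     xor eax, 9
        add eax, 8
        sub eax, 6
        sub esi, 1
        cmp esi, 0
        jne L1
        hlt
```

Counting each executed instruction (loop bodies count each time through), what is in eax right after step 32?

25

mov eax, 6 → eax=6
mov esi, 7 → esi=7
xor eax, 9 → eax=6^9=15
add eax, 8 → eax=15+8=23
sub eax, 6 → eax=23-6=17
sub esi, 1 → esi=7-1=6
cmp esi, 0  (cmp 6,0)
jne L1: taken
xor eax, 9 → eax=17^9=24
add eax, 8 → eax=24+8=32
sub eax, 6 → eax=32-6=26
sub esi, 1 → esi=6-1=5
cmp esi, 0  (cmp 5,0)
jne L1: taken
xor eax, 9 → eax=26^9=19
add eax, 8 → eax=19+8=27
sub eax, 6 → eax=27-6=21
sub esi, 1 → esi=5-1=4
cmp esi, 0  (cmp 4,0)
jne L1: taken
xor eax, 9 → eax=21^9=28
add eax, 8 → eax=28+8=36
sub eax, 6 → eax=36-6=30
sub esi, 1 → esi=4-1=3
cmp esi, 0  (cmp 3,0)
jne L1: taken
xor eax, 9 → eax=30^9=23
add eax, 8 → eax=23+8=31
sub eax, 6 → eax=31-6=25
sub esi, 1 → esi=3-1=2
cmp esi, 0  (cmp 2,0)
jne L1: taken
After step 32: eax = 25.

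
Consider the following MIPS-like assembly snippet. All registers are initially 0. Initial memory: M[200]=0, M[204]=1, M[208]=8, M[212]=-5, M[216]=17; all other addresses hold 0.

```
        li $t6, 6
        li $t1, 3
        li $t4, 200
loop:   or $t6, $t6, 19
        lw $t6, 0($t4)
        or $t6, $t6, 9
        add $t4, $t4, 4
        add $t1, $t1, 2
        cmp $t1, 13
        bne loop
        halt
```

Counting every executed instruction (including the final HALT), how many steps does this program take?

$t6=6
$t1=3
$t4=200
$t6=6|19=23
$t6=M[200]=0
$t6=0|9=9
$t4=200+4=204
$t1=3+2=5
cmp $t1, 13  (cmp 5,13)
bne loop: taken
$t6=9|19=27
$t6=M[204]=1
$t6=1|9=9
$t4=204+4=208
$t1=5+2=7
cmp $t1, 13  (cmp 7,13)
bne loop: taken
$t6=9|19=27
$t6=M[208]=8
$t6=8|9=9
$t4=208+4=212
$t1=7+2=9
cmp $t1, 13  (cmp 9,13)
bne loop: taken
$t6=9|19=27
$t6=M[212]=-5
$t6=(-5)|9=-5
$t4=212+4=216
$t1=9+2=11
cmp $t1, 13  (cmp 11,13)
bne loop: taken
$t6=(-5)|19=-5
$t6=M[216]=17
$t6=17|9=25
$t4=216+4=220
$t1=11+2=13
cmp $t1, 13  (cmp 13,13)
bne loop: not taken
halt.
Total executed instructions: 39.

39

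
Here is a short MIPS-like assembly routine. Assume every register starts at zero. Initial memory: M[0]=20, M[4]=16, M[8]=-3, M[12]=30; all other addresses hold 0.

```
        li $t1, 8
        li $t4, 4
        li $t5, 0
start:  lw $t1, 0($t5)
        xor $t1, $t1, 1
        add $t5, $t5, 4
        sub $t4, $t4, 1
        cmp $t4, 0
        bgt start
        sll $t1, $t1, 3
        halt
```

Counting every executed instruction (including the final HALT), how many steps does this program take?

$t1=8
$t4=4
$t5=0
$t1=M[0]=20
$t1=20^1=21
$t5=0+4=4
$t4=4-1=3
cmp $t4, 0  (cmp 3,0)
bgt start: taken
$t1=M[4]=16
$t1=16^1=17
$t5=4+4=8
$t4=3-1=2
cmp $t4, 0  (cmp 2,0)
bgt start: taken
$t1=M[8]=-3
$t1=(-3)^1=-4
$t5=8+4=12
$t4=2-1=1
cmp $t4, 0  (cmp 1,0)
bgt start: taken
$t1=M[12]=30
$t1=30^1=31
$t5=12+4=16
$t4=1-1=0
cmp $t4, 0  (cmp 0,0)
bgt start: not taken
$t1=31<<3=248
halt.
Total executed instructions: 29.

29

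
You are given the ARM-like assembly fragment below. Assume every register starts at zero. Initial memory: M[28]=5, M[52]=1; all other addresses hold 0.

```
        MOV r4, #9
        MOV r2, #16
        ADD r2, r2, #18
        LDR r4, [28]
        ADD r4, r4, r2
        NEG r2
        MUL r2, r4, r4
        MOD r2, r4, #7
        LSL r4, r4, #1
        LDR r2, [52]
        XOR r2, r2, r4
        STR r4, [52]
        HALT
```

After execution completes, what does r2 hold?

r4=9
r2=16
r2=16+18=34
r4=M[28]=5
r4=5+34=39
r2=-(34)=-34
r2=39*39=1521
r2=39%7=4
r4=39<<1=78
r2=M[52]=1
r2=1^78=79
STR r4, [52] → M[52]=78
halt.

79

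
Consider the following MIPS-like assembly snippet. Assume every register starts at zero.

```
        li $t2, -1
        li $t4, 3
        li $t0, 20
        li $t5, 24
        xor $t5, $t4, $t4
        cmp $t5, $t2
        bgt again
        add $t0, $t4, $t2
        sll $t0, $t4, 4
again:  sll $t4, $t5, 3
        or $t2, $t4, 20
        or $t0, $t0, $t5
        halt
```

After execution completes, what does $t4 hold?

0

li $t2, -1 → $t2=-1
li $t4, 3 → $t4=3
li $t0, 20 → $t0=20
li $t5, 24 → $t5=24
xor $t5, $t4, $t4 → $t5=3^3=0
cmp $t5, $t2  (cmp 0,-1)
bgt again: taken
sll $t4, $t5, 3 → $t4=0<<3=0
or $t2, $t4, 20 → $t2=0|20=20
or $t0, $t0, $t5 → $t0=20|0=20
halt.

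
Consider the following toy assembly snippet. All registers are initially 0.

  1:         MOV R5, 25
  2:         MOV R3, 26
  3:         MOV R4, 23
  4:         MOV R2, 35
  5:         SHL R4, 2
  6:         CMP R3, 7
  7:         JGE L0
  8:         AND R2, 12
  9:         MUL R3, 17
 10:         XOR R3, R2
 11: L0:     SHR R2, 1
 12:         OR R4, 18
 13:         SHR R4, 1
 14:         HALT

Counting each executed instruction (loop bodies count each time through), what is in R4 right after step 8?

92

MOV R5, 25 → R5=25
MOV R3, 26 → R3=26
MOV R4, 23 → R4=23
MOV R2, 35 → R2=35
SHL R4, 2 → R4=23<<2=92
CMP R3, 7  (cmp 26,7)
JGE L0: taken
SHR R2, 1 → R2=35>>1=17
After step 8: R4 = 92.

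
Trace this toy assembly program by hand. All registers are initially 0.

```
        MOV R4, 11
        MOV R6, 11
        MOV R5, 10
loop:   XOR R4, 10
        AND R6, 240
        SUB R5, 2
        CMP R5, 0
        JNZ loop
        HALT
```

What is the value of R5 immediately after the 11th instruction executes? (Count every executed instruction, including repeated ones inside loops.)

6

R4=11
R6=11
R5=10
R4=11^10=1
R6=11&240=0
R5=10-2=8
CMP R5, 0  (cmp 8,0)
JNZ loop: taken
R4=1^10=11
R6=0&240=0
R5=8-2=6
After step 11: R5 = 6.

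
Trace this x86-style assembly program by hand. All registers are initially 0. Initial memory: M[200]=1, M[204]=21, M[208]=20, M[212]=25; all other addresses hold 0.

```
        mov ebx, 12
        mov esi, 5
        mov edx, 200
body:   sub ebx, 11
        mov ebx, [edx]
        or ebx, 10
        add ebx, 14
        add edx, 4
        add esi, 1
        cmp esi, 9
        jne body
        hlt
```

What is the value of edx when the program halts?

216

mov ebx, 12 → ebx=12
mov esi, 5 → esi=5
mov edx, 200 → edx=200
sub ebx, 11 → ebx=12-11=1
mov ebx, [edx] → ebx=M[200]=1
or ebx, 10 → ebx=1|10=11
add ebx, 14 → ebx=11+14=25
add edx, 4 → edx=200+4=204
add esi, 1 → esi=5+1=6
cmp esi, 9  (cmp 6,9)
jne body: taken
sub ebx, 11 → ebx=25-11=14
mov ebx, [edx] → ebx=M[204]=21
or ebx, 10 → ebx=21|10=31
add ebx, 14 → ebx=31+14=45
add edx, 4 → edx=204+4=208
add esi, 1 → esi=6+1=7
cmp esi, 9  (cmp 7,9)
jne body: taken
sub ebx, 11 → ebx=45-11=34
mov ebx, [edx] → ebx=M[208]=20
or ebx, 10 → ebx=20|10=30
add ebx, 14 → ebx=30+14=44
add edx, 4 → edx=208+4=212
add esi, 1 → esi=7+1=8
cmp esi, 9  (cmp 8,9)
jne body: taken
sub ebx, 11 → ebx=44-11=33
mov ebx, [edx] → ebx=M[212]=25
or ebx, 10 → ebx=25|10=27
add ebx, 14 → ebx=27+14=41
add edx, 4 → edx=212+4=216
add esi, 1 → esi=8+1=9
cmp esi, 9  (cmp 9,9)
jne body: not taken
halt.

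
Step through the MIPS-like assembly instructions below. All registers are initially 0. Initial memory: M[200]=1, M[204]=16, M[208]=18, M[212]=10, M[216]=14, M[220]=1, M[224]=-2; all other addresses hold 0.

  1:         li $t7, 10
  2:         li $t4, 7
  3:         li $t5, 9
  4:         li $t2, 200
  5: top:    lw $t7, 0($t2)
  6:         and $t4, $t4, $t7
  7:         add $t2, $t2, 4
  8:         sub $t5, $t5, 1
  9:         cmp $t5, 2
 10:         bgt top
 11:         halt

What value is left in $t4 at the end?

li $t7, 10 → $t7=10
li $t4, 7 → $t4=7
li $t5, 9 → $t5=9
li $t2, 200 → $t2=200
lw $t7, 0($t2) → $t7=M[200]=1
and $t4, $t4, $t7 → $t4=7&1=1
add $t2, $t2, 4 → $t2=200+4=204
sub $t5, $t5, 1 → $t5=9-1=8
cmp $t5, 2  (cmp 8,2)
bgt top: taken
lw $t7, 0($t2) → $t7=M[204]=16
and $t4, $t4, $t7 → $t4=1&16=0
add $t2, $t2, 4 → $t2=204+4=208
sub $t5, $t5, 1 → $t5=8-1=7
cmp $t5, 2  (cmp 7,2)
bgt top: taken
lw $t7, 0($t2) → $t7=M[208]=18
and $t4, $t4, $t7 → $t4=0&18=0
add $t2, $t2, 4 → $t2=208+4=212
sub $t5, $t5, 1 → $t5=7-1=6
cmp $t5, 2  (cmp 6,2)
bgt top: taken
lw $t7, 0($t2) → $t7=M[212]=10
and $t4, $t4, $t7 → $t4=0&10=0
add $t2, $t2, 4 → $t2=212+4=216
sub $t5, $t5, 1 → $t5=6-1=5
cmp $t5, 2  (cmp 5,2)
bgt top: taken
lw $t7, 0($t2) → $t7=M[216]=14
and $t4, $t4, $t7 → $t4=0&14=0
add $t2, $t2, 4 → $t2=216+4=220
sub $t5, $t5, 1 → $t5=5-1=4
cmp $t5, 2  (cmp 4,2)
bgt top: taken
lw $t7, 0($t2) → $t7=M[220]=1
and $t4, $t4, $t7 → $t4=0&1=0
add $t2, $t2, 4 → $t2=220+4=224
sub $t5, $t5, 1 → $t5=4-1=3
cmp $t5, 2  (cmp 3,2)
bgt top: taken
lw $t7, 0($t2) → $t7=M[224]=-2
and $t4, $t4, $t7 → $t4=0&(-2)=0
add $t2, $t2, 4 → $t2=224+4=228
sub $t5, $t5, 1 → $t5=3-1=2
cmp $t5, 2  (cmp 2,2)
bgt top: not taken
halt.

0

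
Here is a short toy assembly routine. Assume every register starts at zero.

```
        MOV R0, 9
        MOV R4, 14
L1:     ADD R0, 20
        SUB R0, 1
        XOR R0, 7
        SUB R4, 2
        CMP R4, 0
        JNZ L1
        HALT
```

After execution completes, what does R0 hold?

MOV R0, 9 → R0=9
MOV R4, 14 → R4=14
ADD R0, 20 → R0=9+20=29
SUB R0, 1 → R0=29-1=28
XOR R0, 7 → R0=28^7=27
SUB R4, 2 → R4=14-2=12
CMP R4, 0  (cmp 12,0)
JNZ L1: taken
ADD R0, 20 → R0=27+20=47
SUB R0, 1 → R0=47-1=46
XOR R0, 7 → R0=46^7=41
SUB R4, 2 → R4=12-2=10
CMP R4, 0  (cmp 10,0)
JNZ L1: taken
ADD R0, 20 → R0=41+20=61
SUB R0, 1 → R0=61-1=60
XOR R0, 7 → R0=60^7=59
SUB R4, 2 → R4=10-2=8
CMP R4, 0  (cmp 8,0)
JNZ L1: taken
ADD R0, 20 → R0=59+20=79
SUB R0, 1 → R0=79-1=78
XOR R0, 7 → R0=78^7=73
SUB R4, 2 → R4=8-2=6
CMP R4, 0  (cmp 6,0)
JNZ L1: taken
ADD R0, 20 → R0=73+20=93
SUB R0, 1 → R0=93-1=92
XOR R0, 7 → R0=92^7=91
SUB R4, 2 → R4=6-2=4
CMP R4, 0  (cmp 4,0)
JNZ L1: taken
ADD R0, 20 → R0=91+20=111
SUB R0, 1 → R0=111-1=110
XOR R0, 7 → R0=110^7=105
SUB R4, 2 → R4=4-2=2
CMP R4, 0  (cmp 2,0)
JNZ L1: taken
ADD R0, 20 → R0=105+20=125
SUB R0, 1 → R0=125-1=124
XOR R0, 7 → R0=124^7=123
SUB R4, 2 → R4=2-2=0
CMP R4, 0  (cmp 0,0)
JNZ L1: not taken
halt.

123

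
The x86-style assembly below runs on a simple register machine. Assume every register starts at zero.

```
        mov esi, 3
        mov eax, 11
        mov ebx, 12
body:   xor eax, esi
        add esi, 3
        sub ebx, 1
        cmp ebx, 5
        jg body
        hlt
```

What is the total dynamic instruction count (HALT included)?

after mov esi, 3: esi=3
after mov eax, 11: eax=11
after mov ebx, 12: ebx=12
after xor eax, esi: eax=11^3=8
after add esi, 3: esi=3+3=6
after sub ebx, 1: ebx=12-1=11
cmp ebx, 5  (cmp 11,5)
jg body: taken
after xor eax, esi: eax=8^6=14
after add esi, 3: esi=6+3=9
after sub ebx, 1: ebx=11-1=10
cmp ebx, 5  (cmp 10,5)
jg body: taken
after xor eax, esi: eax=14^9=7
after add esi, 3: esi=9+3=12
after sub ebx, 1: ebx=10-1=9
cmp ebx, 5  (cmp 9,5)
jg body: taken
after xor eax, esi: eax=7^12=11
after add esi, 3: esi=12+3=15
after sub ebx, 1: ebx=9-1=8
cmp ebx, 5  (cmp 8,5)
jg body: taken
after xor eax, esi: eax=11^15=4
after add esi, 3: esi=15+3=18
after sub ebx, 1: ebx=8-1=7
cmp ebx, 5  (cmp 7,5)
jg body: taken
after xor eax, esi: eax=4^18=22
after add esi, 3: esi=18+3=21
after sub ebx, 1: ebx=7-1=6
cmp ebx, 5  (cmp 6,5)
jg body: taken
after xor eax, esi: eax=22^21=3
after add esi, 3: esi=21+3=24
after sub ebx, 1: ebx=6-1=5
cmp ebx, 5  (cmp 5,5)
jg body: not taken
halt.
Total executed instructions: 39.

39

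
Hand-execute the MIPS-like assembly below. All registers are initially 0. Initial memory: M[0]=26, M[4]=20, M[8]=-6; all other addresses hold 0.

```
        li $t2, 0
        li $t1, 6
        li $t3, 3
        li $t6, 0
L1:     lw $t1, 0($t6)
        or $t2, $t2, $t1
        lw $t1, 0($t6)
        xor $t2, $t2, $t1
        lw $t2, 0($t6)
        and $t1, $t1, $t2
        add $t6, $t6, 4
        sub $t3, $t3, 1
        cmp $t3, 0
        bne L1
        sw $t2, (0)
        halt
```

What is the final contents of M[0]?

li $t2, 0 → $t2=0
li $t1, 6 → $t1=6
li $t3, 3 → $t3=3
li $t6, 0 → $t6=0
lw $t1, 0($t6) → $t1=M[0]=26
or $t2, $t2, $t1 → $t2=0|26=26
lw $t1, 0($t6) → $t1=M[0]=26
xor $t2, $t2, $t1 → $t2=26^26=0
lw $t2, 0($t6) → $t2=M[0]=26
and $t1, $t1, $t2 → $t1=26&26=26
add $t6, $t6, 4 → $t6=0+4=4
sub $t3, $t3, 1 → $t3=3-1=2
cmp $t3, 0  (cmp 2,0)
bne L1: taken
lw $t1, 0($t6) → $t1=M[4]=20
or $t2, $t2, $t1 → $t2=26|20=30
lw $t1, 0($t6) → $t1=M[4]=20
xor $t2, $t2, $t1 → $t2=30^20=10
lw $t2, 0($t6) → $t2=M[4]=20
and $t1, $t1, $t2 → $t1=20&20=20
add $t6, $t6, 4 → $t6=4+4=8
sub $t3, $t3, 1 → $t3=2-1=1
cmp $t3, 0  (cmp 1,0)
bne L1: taken
lw $t1, 0($t6) → $t1=M[8]=-6
or $t2, $t2, $t1 → $t2=20|(-6)=-2
lw $t1, 0($t6) → $t1=M[8]=-6
xor $t2, $t2, $t1 → $t2=(-2)^(-6)=4
lw $t2, 0($t6) → $t2=M[8]=-6
and $t1, $t1, $t2 → $t1=(-6)&(-6)=-6
add $t6, $t6, 4 → $t6=8+4=12
sub $t3, $t3, 1 → $t3=1-1=0
cmp $t3, 0  (cmp 0,0)
bne L1: not taken
sw $t2, (0) → M[0]=-6
halt.

-6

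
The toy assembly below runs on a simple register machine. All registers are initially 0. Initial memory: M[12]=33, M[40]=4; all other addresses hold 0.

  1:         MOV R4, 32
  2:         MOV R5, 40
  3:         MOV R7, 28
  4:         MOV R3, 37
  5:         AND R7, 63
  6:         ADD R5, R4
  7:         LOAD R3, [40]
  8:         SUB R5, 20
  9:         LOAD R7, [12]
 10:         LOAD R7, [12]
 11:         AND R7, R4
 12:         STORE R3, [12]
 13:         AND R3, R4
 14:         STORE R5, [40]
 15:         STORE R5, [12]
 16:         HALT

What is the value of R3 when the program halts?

after MOV R4, 32: R4=32
after MOV R5, 40: R5=40
after MOV R7, 28: R7=28
after MOV R3, 37: R3=37
after AND R7, 63: R7=28&63=28
after ADD R5, R4: R5=40+32=72
after LOAD R3, [40]: R3=M[40]=4
after SUB R5, 20: R5=72-20=52
after LOAD R7, [12]: R7=M[12]=33
after LOAD R7, [12]: R7=M[12]=33
after AND R7, R4: R7=33&32=32
STORE R3, [12] → M[12]=4
after AND R3, R4: R3=4&32=0
STORE R5, [40] → M[40]=52
STORE R5, [12] → M[12]=52
halt.

0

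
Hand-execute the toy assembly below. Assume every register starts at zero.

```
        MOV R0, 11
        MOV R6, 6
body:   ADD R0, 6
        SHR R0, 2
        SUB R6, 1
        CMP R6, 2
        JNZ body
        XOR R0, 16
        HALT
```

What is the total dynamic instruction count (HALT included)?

MOV R0, 11 → R0=11
MOV R6, 6 → R6=6
ADD R0, 6 → R0=11+6=17
SHR R0, 2 → R0=17>>2=4
SUB R6, 1 → R6=6-1=5
CMP R6, 2  (cmp 5,2)
JNZ body: taken
ADD R0, 6 → R0=4+6=10
SHR R0, 2 → R0=10>>2=2
SUB R6, 1 → R6=5-1=4
CMP R6, 2  (cmp 4,2)
JNZ body: taken
ADD R0, 6 → R0=2+6=8
SHR R0, 2 → R0=8>>2=2
SUB R6, 1 → R6=4-1=3
CMP R6, 2  (cmp 3,2)
JNZ body: taken
ADD R0, 6 → R0=2+6=8
SHR R0, 2 → R0=8>>2=2
SUB R6, 1 → R6=3-1=2
CMP R6, 2  (cmp 2,2)
JNZ body: not taken
XOR R0, 16 → R0=2^16=18
halt.
Total executed instructions: 24.

24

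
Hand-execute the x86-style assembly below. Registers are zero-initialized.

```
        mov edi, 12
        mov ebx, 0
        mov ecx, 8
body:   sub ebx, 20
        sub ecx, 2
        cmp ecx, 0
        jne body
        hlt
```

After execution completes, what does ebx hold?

-80

after mov edi, 12: edi=12
after mov ebx, 0: ebx=0
after mov ecx, 8: ecx=8
after sub ebx, 20: ebx=0-20=-20
after sub ecx, 2: ecx=8-2=6
cmp ecx, 0  (cmp 6,0)
jne body: taken
after sub ebx, 20: ebx=(-20)-20=-40
after sub ecx, 2: ecx=6-2=4
cmp ecx, 0  (cmp 4,0)
jne body: taken
after sub ebx, 20: ebx=(-40)-20=-60
after sub ecx, 2: ecx=4-2=2
cmp ecx, 0  (cmp 2,0)
jne body: taken
after sub ebx, 20: ebx=(-60)-20=-80
after sub ecx, 2: ecx=2-2=0
cmp ecx, 0  (cmp 0,0)
jne body: not taken
halt.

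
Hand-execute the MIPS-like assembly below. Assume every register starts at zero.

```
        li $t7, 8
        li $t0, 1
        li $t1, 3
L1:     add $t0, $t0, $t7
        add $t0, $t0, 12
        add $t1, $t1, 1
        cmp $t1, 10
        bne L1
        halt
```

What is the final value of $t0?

141

$t7=8
$t0=1
$t1=3
$t0=1+8=9
$t0=9+12=21
$t1=3+1=4
cmp $t1, 10  (cmp 4,10)
bne L1: taken
$t0=21+8=29
$t0=29+12=41
$t1=4+1=5
cmp $t1, 10  (cmp 5,10)
bne L1: taken
$t0=41+8=49
$t0=49+12=61
$t1=5+1=6
cmp $t1, 10  (cmp 6,10)
bne L1: taken
$t0=61+8=69
$t0=69+12=81
$t1=6+1=7
cmp $t1, 10  (cmp 7,10)
bne L1: taken
$t0=81+8=89
$t0=89+12=101
$t1=7+1=8
cmp $t1, 10  (cmp 8,10)
bne L1: taken
$t0=101+8=109
$t0=109+12=121
$t1=8+1=9
cmp $t1, 10  (cmp 9,10)
bne L1: taken
$t0=121+8=129
$t0=129+12=141
$t1=9+1=10
cmp $t1, 10  (cmp 10,10)
bne L1: not taken
halt.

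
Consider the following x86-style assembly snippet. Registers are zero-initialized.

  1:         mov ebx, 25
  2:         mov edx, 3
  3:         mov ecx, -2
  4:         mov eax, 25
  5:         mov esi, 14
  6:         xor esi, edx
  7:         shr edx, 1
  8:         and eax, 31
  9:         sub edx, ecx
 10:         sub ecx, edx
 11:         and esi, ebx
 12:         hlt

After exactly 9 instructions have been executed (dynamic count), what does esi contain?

13

ebx=25
edx=3
ecx=-2
eax=25
esi=14
esi=14^3=13
edx=3>>1=1
eax=25&31=25
edx=1-(-2)=3
After step 9: esi = 13.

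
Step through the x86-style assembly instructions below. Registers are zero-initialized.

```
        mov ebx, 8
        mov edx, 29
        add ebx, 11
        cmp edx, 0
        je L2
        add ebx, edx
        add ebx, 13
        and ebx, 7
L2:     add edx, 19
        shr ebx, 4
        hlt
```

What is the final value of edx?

mov ebx, 8 → ebx=8
mov edx, 29 → edx=29
add ebx, 11 → ebx=8+11=19
cmp edx, 0  (cmp 29,0)
je L2: not taken
add ebx, edx → ebx=19+29=48
add ebx, 13 → ebx=48+13=61
and ebx, 7 → ebx=61&7=5
add edx, 19 → edx=29+19=48
shr ebx, 4 → ebx=5>>4=0
halt.

48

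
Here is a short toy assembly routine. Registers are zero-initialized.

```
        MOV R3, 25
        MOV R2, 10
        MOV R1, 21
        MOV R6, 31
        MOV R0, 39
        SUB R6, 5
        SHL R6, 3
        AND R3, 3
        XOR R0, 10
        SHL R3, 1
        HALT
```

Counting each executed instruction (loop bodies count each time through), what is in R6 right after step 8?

208

MOV R3, 25 → R3=25
MOV R2, 10 → R2=10
MOV R1, 21 → R1=21
MOV R6, 31 → R6=31
MOV R0, 39 → R0=39
SUB R6, 5 → R6=31-5=26
SHL R6, 3 → R6=26<<3=208
AND R3, 3 → R3=25&3=1
After step 8: R6 = 208.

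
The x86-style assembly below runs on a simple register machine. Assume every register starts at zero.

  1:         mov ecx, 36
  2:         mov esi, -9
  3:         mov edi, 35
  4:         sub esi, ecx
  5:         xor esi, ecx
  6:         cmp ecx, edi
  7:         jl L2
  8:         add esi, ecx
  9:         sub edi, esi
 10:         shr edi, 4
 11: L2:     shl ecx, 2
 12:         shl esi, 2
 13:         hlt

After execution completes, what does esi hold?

108

ecx=36
esi=-9
edi=35
esi=(-9)-36=-45
esi=(-45)^36=-9
cmp ecx, edi  (cmp 36,35)
jl L2: not taken
esi=(-9)+36=27
edi=35-27=8
edi=8>>4=0
ecx=36<<2=144
esi=27<<2=108
halt.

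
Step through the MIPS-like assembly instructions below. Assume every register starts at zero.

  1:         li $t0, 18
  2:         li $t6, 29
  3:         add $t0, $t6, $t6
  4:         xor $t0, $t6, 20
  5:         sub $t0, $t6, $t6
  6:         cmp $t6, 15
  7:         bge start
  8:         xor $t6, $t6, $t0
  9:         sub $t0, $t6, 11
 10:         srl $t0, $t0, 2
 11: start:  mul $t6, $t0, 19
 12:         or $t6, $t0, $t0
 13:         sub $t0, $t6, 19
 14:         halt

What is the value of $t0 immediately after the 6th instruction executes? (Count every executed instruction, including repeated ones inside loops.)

after li $t0, 18: $t0=18
after li $t6, 29: $t6=29
after add $t0, $t6, $t6: $t0=29+29=58
after xor $t0, $t6, 20: $t0=29^20=9
after sub $t0, $t6, $t6: $t0=29-29=0
cmp $t6, 15  (cmp 29,15)
After step 6: $t0 = 0.

0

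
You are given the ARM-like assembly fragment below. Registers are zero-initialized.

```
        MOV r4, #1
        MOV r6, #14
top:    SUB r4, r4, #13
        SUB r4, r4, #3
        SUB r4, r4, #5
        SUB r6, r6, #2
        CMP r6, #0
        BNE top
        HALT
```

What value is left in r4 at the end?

-146

after MOV r4, #1: r4=1
after MOV r6, #14: r6=14
after SUB r4, r4, #13: r4=1-13=-12
after SUB r4, r4, #3: r4=(-12)-3=-15
after SUB r4, r4, #5: r4=(-15)-5=-20
after SUB r6, r6, #2: r6=14-2=12
CMP r6, #0  (cmp 12,0)
BNE top: taken
after SUB r4, r4, #13: r4=(-20)-13=-33
after SUB r4, r4, #3: r4=(-33)-3=-36
after SUB r4, r4, #5: r4=(-36)-5=-41
after SUB r6, r6, #2: r6=12-2=10
CMP r6, #0  (cmp 10,0)
BNE top: taken
after SUB r4, r4, #13: r4=(-41)-13=-54
after SUB r4, r4, #3: r4=(-54)-3=-57
after SUB r4, r4, #5: r4=(-57)-5=-62
after SUB r6, r6, #2: r6=10-2=8
CMP r6, #0  (cmp 8,0)
BNE top: taken
after SUB r4, r4, #13: r4=(-62)-13=-75
after SUB r4, r4, #3: r4=(-75)-3=-78
after SUB r4, r4, #5: r4=(-78)-5=-83
after SUB r6, r6, #2: r6=8-2=6
CMP r6, #0  (cmp 6,0)
BNE top: taken
after SUB r4, r4, #13: r4=(-83)-13=-96
after SUB r4, r4, #3: r4=(-96)-3=-99
after SUB r4, r4, #5: r4=(-99)-5=-104
after SUB r6, r6, #2: r6=6-2=4
CMP r6, #0  (cmp 4,0)
BNE top: taken
after SUB r4, r4, #13: r4=(-104)-13=-117
after SUB r4, r4, #3: r4=(-117)-3=-120
after SUB r4, r4, #5: r4=(-120)-5=-125
after SUB r6, r6, #2: r6=4-2=2
CMP r6, #0  (cmp 2,0)
BNE top: taken
after SUB r4, r4, #13: r4=(-125)-13=-138
after SUB r4, r4, #3: r4=(-138)-3=-141
after SUB r4, r4, #5: r4=(-141)-5=-146
after SUB r6, r6, #2: r6=2-2=0
CMP r6, #0  (cmp 0,0)
BNE top: not taken
halt.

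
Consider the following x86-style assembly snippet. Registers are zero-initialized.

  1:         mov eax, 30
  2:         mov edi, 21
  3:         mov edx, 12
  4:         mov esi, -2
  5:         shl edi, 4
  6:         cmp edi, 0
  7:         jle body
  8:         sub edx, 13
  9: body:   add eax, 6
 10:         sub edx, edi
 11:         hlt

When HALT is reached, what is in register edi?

336

mov eax, 30 → eax=30
mov edi, 21 → edi=21
mov edx, 12 → edx=12
mov esi, -2 → esi=-2
shl edi, 4 → edi=21<<4=336
cmp edi, 0  (cmp 336,0)
jle body: not taken
sub edx, 13 → edx=12-13=-1
add eax, 6 → eax=30+6=36
sub edx, edi → edx=(-1)-336=-337
halt.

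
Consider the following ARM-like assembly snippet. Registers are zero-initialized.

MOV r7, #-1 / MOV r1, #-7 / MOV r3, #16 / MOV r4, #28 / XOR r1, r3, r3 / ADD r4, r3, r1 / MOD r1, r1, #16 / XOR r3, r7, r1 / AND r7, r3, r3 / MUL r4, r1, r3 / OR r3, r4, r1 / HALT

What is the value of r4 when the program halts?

r7=-1
r1=-7
r3=16
r4=28
r1=16^16=0
r4=16+0=16
r1=0%16=0
r3=(-1)^0=-1
r7=(-1)&(-1)=-1
r4=0*(-1)=0
r3=0|0=0
halt.

0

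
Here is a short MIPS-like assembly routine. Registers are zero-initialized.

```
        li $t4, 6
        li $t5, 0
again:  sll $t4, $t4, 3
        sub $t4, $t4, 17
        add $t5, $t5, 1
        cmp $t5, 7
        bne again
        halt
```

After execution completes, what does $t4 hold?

after li $t4, 6: $t4=6
after li $t5, 0: $t5=0
after sll $t4, $t4, 3: $t4=6<<3=48
after sub $t4, $t4, 17: $t4=48-17=31
after add $t5, $t5, 1: $t5=0+1=1
cmp $t5, 7  (cmp 1,7)
bne again: taken
after sll $t4, $t4, 3: $t4=31<<3=248
after sub $t4, $t4, 17: $t4=248-17=231
after add $t5, $t5, 1: $t5=1+1=2
cmp $t5, 7  (cmp 2,7)
bne again: taken
after sll $t4, $t4, 3: $t4=231<<3=1848
after sub $t4, $t4, 17: $t4=1848-17=1831
after add $t5, $t5, 1: $t5=2+1=3
cmp $t5, 7  (cmp 3,7)
bne again: taken
after sll $t4, $t4, 3: $t4=1831<<3=14648
after sub $t4, $t4, 17: $t4=14648-17=14631
after add $t5, $t5, 1: $t5=3+1=4
cmp $t5, 7  (cmp 4,7)
bne again: taken
after sll $t4, $t4, 3: $t4=14631<<3=117048
after sub $t4, $t4, 17: $t4=117048-17=117031
after add $t5, $t5, 1: $t5=4+1=5
cmp $t5, 7  (cmp 5,7)
bne again: taken
after sll $t4, $t4, 3: $t4=117031<<3=936248
after sub $t4, $t4, 17: $t4=936248-17=936231
after add $t5, $t5, 1: $t5=5+1=6
cmp $t5, 7  (cmp 6,7)
bne again: taken
after sll $t4, $t4, 3: $t4=936231<<3=7489848
after sub $t4, $t4, 17: $t4=7489848-17=7489831
after add $t5, $t5, 1: $t5=6+1=7
cmp $t5, 7  (cmp 7,7)
bne again: not taken
halt.

7489831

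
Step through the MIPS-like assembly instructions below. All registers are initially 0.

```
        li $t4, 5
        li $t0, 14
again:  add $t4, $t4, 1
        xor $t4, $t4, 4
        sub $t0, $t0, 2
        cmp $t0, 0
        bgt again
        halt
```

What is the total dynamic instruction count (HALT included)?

after li $t4, 5: $t4=5
after li $t0, 14: $t0=14
after add $t4, $t4, 1: $t4=5+1=6
after xor $t4, $t4, 4: $t4=6^4=2
after sub $t0, $t0, 2: $t0=14-2=12
cmp $t0, 0  (cmp 12,0)
bgt again: taken
after add $t4, $t4, 1: $t4=2+1=3
after xor $t4, $t4, 4: $t4=3^4=7
after sub $t0, $t0, 2: $t0=12-2=10
cmp $t0, 0  (cmp 10,0)
bgt again: taken
after add $t4, $t4, 1: $t4=7+1=8
after xor $t4, $t4, 4: $t4=8^4=12
after sub $t0, $t0, 2: $t0=10-2=8
cmp $t0, 0  (cmp 8,0)
bgt again: taken
after add $t4, $t4, 1: $t4=12+1=13
after xor $t4, $t4, 4: $t4=13^4=9
after sub $t0, $t0, 2: $t0=8-2=6
cmp $t0, 0  (cmp 6,0)
bgt again: taken
after add $t4, $t4, 1: $t4=9+1=10
after xor $t4, $t4, 4: $t4=10^4=14
after sub $t0, $t0, 2: $t0=6-2=4
cmp $t0, 0  (cmp 4,0)
bgt again: taken
after add $t4, $t4, 1: $t4=14+1=15
after xor $t4, $t4, 4: $t4=15^4=11
after sub $t0, $t0, 2: $t0=4-2=2
cmp $t0, 0  (cmp 2,0)
bgt again: taken
after add $t4, $t4, 1: $t4=11+1=12
after xor $t4, $t4, 4: $t4=12^4=8
after sub $t0, $t0, 2: $t0=2-2=0
cmp $t0, 0  (cmp 0,0)
bgt again: not taken
halt.
Total executed instructions: 38.

38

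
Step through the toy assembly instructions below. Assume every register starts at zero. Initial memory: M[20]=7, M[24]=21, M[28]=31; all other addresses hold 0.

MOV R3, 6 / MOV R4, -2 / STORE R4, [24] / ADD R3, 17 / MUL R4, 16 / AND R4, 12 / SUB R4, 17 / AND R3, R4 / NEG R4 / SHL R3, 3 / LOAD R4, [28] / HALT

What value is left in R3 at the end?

MOV R3, 6 → R3=6
MOV R4, -2 → R4=-2
STORE R4, [24] → M[24]=-2
ADD R3, 17 → R3=6+17=23
MUL R4, 16 → R4=(-2)*16=-32
AND R4, 12 → R4=(-32)&12=0
SUB R4, 17 → R4=0-17=-17
AND R3, R4 → R3=23&(-17)=7
NEG R4 → R4=-(-17)=17
SHL R3, 3 → R3=7<<3=56
LOAD R4, [28] → R4=M[28]=31
halt.

56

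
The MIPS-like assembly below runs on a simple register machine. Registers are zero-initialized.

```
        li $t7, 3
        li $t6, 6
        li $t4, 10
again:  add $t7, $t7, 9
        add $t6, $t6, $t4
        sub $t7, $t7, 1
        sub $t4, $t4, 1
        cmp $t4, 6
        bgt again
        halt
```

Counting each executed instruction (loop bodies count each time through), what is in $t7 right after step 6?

11

li $t7, 3 → $t7=3
li $t6, 6 → $t6=6
li $t4, 10 → $t4=10
add $t7, $t7, 9 → $t7=3+9=12
add $t6, $t6, $t4 → $t6=6+10=16
sub $t7, $t7, 1 → $t7=12-1=11
After step 6: $t7 = 11.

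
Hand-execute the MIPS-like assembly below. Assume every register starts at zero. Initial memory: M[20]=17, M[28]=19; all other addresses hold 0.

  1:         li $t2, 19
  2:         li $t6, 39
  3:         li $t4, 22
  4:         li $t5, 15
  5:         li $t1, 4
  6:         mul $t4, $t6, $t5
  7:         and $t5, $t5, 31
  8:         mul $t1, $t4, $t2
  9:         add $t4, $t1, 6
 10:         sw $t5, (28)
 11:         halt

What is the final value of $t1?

li $t2, 19 → $t2=19
li $t6, 39 → $t6=39
li $t4, 22 → $t4=22
li $t5, 15 → $t5=15
li $t1, 4 → $t1=4
mul $t4, $t6, $t5 → $t4=39*15=585
and $t5, $t5, 31 → $t5=15&31=15
mul $t1, $t4, $t2 → $t1=585*19=11115
add $t4, $t1, 6 → $t4=11115+6=11121
sw $t5, (28) → M[28]=15
halt.

11115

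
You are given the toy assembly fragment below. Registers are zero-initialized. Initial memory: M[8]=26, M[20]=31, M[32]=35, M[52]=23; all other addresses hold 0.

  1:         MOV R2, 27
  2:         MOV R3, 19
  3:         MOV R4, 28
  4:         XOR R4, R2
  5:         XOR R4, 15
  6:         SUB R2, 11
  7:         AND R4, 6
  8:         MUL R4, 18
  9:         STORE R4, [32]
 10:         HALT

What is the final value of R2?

MOV R2, 27 → R2=27
MOV R3, 19 → R3=19
MOV R4, 28 → R4=28
XOR R4, R2 → R4=28^27=7
XOR R4, 15 → R4=7^15=8
SUB R2, 11 → R2=27-11=16
AND R4, 6 → R4=8&6=0
MUL R4, 18 → R4=0*18=0
STORE R4, [32] → M[32]=0
halt.

16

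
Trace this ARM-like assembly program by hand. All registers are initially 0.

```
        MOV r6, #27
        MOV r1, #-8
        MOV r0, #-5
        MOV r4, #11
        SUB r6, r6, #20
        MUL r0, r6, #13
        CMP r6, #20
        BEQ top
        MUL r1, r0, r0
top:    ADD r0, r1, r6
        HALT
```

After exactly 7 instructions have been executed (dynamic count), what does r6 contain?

after MOV r6, #27: r6=27
after MOV r1, #-8: r1=-8
after MOV r0, #-5: r0=-5
after MOV r4, #11: r4=11
after SUB r6, r6, #20: r6=27-20=7
after MUL r0, r6, #13: r0=7*13=91
CMP r6, #20  (cmp 7,20)
After step 7: r6 = 7.

7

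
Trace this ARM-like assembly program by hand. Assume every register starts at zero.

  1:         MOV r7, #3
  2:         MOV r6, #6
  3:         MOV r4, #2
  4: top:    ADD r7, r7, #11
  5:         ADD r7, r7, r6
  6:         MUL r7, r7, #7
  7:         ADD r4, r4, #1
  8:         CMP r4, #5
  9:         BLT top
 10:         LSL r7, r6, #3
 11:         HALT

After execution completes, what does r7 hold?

48

after MOV r7, #3: r7=3
after MOV r6, #6: r6=6
after MOV r4, #2: r4=2
after ADD r7, r7, #11: r7=3+11=14
after ADD r7, r7, r6: r7=14+6=20
after MUL r7, r7, #7: r7=20*7=140
after ADD r4, r4, #1: r4=2+1=3
CMP r4, #5  (cmp 3,5)
BLT top: taken
after ADD r7, r7, #11: r7=140+11=151
after ADD r7, r7, r6: r7=151+6=157
after MUL r7, r7, #7: r7=157*7=1099
after ADD r4, r4, #1: r4=3+1=4
CMP r4, #5  (cmp 4,5)
BLT top: taken
after ADD r7, r7, #11: r7=1099+11=1110
after ADD r7, r7, r6: r7=1110+6=1116
after MUL r7, r7, #7: r7=1116*7=7812
after ADD r4, r4, #1: r4=4+1=5
CMP r4, #5  (cmp 5,5)
BLT top: not taken
after LSL r7, r6, #3: r7=6<<3=48
halt.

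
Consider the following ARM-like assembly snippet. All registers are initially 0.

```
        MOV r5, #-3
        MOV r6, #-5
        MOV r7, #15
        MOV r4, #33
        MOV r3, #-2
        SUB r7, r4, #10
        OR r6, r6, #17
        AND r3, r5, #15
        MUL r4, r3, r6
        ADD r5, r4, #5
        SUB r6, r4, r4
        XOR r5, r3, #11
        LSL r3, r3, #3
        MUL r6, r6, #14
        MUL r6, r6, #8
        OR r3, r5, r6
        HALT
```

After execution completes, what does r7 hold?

23

r5=-3
r6=-5
r7=15
r4=33
r3=-2
r7=33-10=23
r6=(-5)|17=-5
r3=(-3)&15=13
r4=13*(-5)=-65
r5=(-65)+5=-60
r6=(-65)-(-65)=0
r5=13^11=6
r3=13<<3=104
r6=0*14=0
r6=0*8=0
r3=6|0=6
halt.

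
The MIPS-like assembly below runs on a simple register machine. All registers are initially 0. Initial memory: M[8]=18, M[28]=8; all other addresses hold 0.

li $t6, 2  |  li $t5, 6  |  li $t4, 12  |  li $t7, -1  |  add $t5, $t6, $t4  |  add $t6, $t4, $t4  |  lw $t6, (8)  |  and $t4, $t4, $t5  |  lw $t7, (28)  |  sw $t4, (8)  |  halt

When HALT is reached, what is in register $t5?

$t6=2
$t5=6
$t4=12
$t7=-1
$t5=2+12=14
$t6=12+12=24
$t6=M[8]=18
$t4=12&14=12
$t7=M[28]=8
sw $t4, (8) → M[8]=12
halt.

14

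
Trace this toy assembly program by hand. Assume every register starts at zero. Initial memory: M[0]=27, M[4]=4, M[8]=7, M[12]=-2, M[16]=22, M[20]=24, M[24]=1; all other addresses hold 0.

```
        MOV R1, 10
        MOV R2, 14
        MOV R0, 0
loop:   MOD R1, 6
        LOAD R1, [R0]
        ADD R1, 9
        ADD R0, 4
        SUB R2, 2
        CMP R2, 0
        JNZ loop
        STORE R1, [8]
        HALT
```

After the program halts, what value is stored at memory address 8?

after MOV R1, 10: R1=10
after MOV R2, 14: R2=14
after MOV R0, 0: R0=0
after MOD R1, 6: R1=10%6=4
after LOAD R1, [R0]: R1=M[0]=27
after ADD R1, 9: R1=27+9=36
after ADD R0, 4: R0=0+4=4
after SUB R2, 2: R2=14-2=12
CMP R2, 0  (cmp 12,0)
JNZ loop: taken
after MOD R1, 6: R1=36%6=0
after LOAD R1, [R0]: R1=M[4]=4
after ADD R1, 9: R1=4+9=13
after ADD R0, 4: R0=4+4=8
after SUB R2, 2: R2=12-2=10
CMP R2, 0  (cmp 10,0)
JNZ loop: taken
after MOD R1, 6: R1=13%6=1
after LOAD R1, [R0]: R1=M[8]=7
after ADD R1, 9: R1=7+9=16
after ADD R0, 4: R0=8+4=12
after SUB R2, 2: R2=10-2=8
CMP R2, 0  (cmp 8,0)
JNZ loop: taken
after MOD R1, 6: R1=16%6=4
after LOAD R1, [R0]: R1=M[12]=-2
after ADD R1, 9: R1=(-2)+9=7
after ADD R0, 4: R0=12+4=16
after SUB R2, 2: R2=8-2=6
CMP R2, 0  (cmp 6,0)
JNZ loop: taken
after MOD R1, 6: R1=7%6=1
after LOAD R1, [R0]: R1=M[16]=22
after ADD R1, 9: R1=22+9=31
after ADD R0, 4: R0=16+4=20
after SUB R2, 2: R2=6-2=4
CMP R2, 0  (cmp 4,0)
JNZ loop: taken
after MOD R1, 6: R1=31%6=1
after LOAD R1, [R0]: R1=M[20]=24
after ADD R1, 9: R1=24+9=33
after ADD R0, 4: R0=20+4=24
after SUB R2, 2: R2=4-2=2
CMP R2, 0  (cmp 2,0)
JNZ loop: taken
after MOD R1, 6: R1=33%6=3
after LOAD R1, [R0]: R1=M[24]=1
after ADD R1, 9: R1=1+9=10
after ADD R0, 4: R0=24+4=28
after SUB R2, 2: R2=2-2=0
CMP R2, 0  (cmp 0,0)
JNZ loop: not taken
STORE R1, [8] → M[8]=10
halt.

10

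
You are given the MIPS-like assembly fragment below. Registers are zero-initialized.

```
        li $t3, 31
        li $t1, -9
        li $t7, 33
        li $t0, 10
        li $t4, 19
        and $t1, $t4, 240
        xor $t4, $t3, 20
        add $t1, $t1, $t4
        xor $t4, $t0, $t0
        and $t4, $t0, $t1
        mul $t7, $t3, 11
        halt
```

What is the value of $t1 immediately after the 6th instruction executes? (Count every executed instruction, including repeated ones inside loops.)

16

$t3=31
$t1=-9
$t7=33
$t0=10
$t4=19
$t1=19&240=16
After step 6: $t1 = 16.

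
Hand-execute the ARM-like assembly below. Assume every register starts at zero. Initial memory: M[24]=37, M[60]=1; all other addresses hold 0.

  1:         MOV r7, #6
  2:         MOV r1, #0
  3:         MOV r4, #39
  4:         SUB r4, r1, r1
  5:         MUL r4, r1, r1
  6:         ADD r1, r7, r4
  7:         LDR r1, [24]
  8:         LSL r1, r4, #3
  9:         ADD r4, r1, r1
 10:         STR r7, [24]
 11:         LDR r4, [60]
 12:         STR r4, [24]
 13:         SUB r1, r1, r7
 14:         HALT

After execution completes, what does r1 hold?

-6

after MOV r7, #6: r7=6
after MOV r1, #0: r1=0
after MOV r4, #39: r4=39
after SUB r4, r1, r1: r4=0-0=0
after MUL r4, r1, r1: r4=0*0=0
after ADD r1, r7, r4: r1=6+0=6
after LDR r1, [24]: r1=M[24]=37
after LSL r1, r4, #3: r1=0<<3=0
after ADD r4, r1, r1: r4=0+0=0
STR r7, [24] → M[24]=6
after LDR r4, [60]: r4=M[60]=1
STR r4, [24] → M[24]=1
after SUB r1, r1, r7: r1=0-6=-6
halt.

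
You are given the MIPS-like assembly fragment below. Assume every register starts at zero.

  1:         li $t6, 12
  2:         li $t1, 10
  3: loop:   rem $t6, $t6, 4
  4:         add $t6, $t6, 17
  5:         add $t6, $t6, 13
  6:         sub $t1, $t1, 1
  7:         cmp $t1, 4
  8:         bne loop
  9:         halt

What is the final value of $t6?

after li $t6, 12: $t6=12
after li $t1, 10: $t1=10
after rem $t6, $t6, 4: $t6=12%4=0
after add $t6, $t6, 17: $t6=0+17=17
after add $t6, $t6, 13: $t6=17+13=30
after sub $t1, $t1, 1: $t1=10-1=9
cmp $t1, 4  (cmp 9,4)
bne loop: taken
after rem $t6, $t6, 4: $t6=30%4=2
after add $t6, $t6, 17: $t6=2+17=19
after add $t6, $t6, 13: $t6=19+13=32
after sub $t1, $t1, 1: $t1=9-1=8
cmp $t1, 4  (cmp 8,4)
bne loop: taken
after rem $t6, $t6, 4: $t6=32%4=0
after add $t6, $t6, 17: $t6=0+17=17
after add $t6, $t6, 13: $t6=17+13=30
after sub $t1, $t1, 1: $t1=8-1=7
cmp $t1, 4  (cmp 7,4)
bne loop: taken
after rem $t6, $t6, 4: $t6=30%4=2
after add $t6, $t6, 17: $t6=2+17=19
after add $t6, $t6, 13: $t6=19+13=32
after sub $t1, $t1, 1: $t1=7-1=6
cmp $t1, 4  (cmp 6,4)
bne loop: taken
after rem $t6, $t6, 4: $t6=32%4=0
after add $t6, $t6, 17: $t6=0+17=17
after add $t6, $t6, 13: $t6=17+13=30
after sub $t1, $t1, 1: $t1=6-1=5
cmp $t1, 4  (cmp 5,4)
bne loop: taken
after rem $t6, $t6, 4: $t6=30%4=2
after add $t6, $t6, 17: $t6=2+17=19
after add $t6, $t6, 13: $t6=19+13=32
after sub $t1, $t1, 1: $t1=5-1=4
cmp $t1, 4  (cmp 4,4)
bne loop: not taken
halt.

32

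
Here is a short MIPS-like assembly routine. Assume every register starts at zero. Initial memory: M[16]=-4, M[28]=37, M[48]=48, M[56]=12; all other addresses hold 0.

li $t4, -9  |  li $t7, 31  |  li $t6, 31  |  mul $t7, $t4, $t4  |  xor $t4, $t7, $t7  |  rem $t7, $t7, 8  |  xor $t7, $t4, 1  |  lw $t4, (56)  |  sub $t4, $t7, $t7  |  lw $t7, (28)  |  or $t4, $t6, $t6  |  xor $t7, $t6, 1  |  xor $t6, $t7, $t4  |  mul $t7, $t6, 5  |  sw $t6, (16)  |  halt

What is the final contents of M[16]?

li $t4, -9 → $t4=-9
li $t7, 31 → $t7=31
li $t6, 31 → $t6=31
mul $t7, $t4, $t4 → $t7=(-9)*(-9)=81
xor $t4, $t7, $t7 → $t4=81^81=0
rem $t7, $t7, 8 → $t7=81%8=1
xor $t7, $t4, 1 → $t7=0^1=1
lw $t4, (56) → $t4=M[56]=12
sub $t4, $t7, $t7 → $t4=1-1=0
lw $t7, (28) → $t7=M[28]=37
or $t4, $t6, $t6 → $t4=31|31=31
xor $t7, $t6, 1 → $t7=31^1=30
xor $t6, $t7, $t4 → $t6=30^31=1
mul $t7, $t6, 5 → $t7=1*5=5
sw $t6, (16) → M[16]=1
halt.

1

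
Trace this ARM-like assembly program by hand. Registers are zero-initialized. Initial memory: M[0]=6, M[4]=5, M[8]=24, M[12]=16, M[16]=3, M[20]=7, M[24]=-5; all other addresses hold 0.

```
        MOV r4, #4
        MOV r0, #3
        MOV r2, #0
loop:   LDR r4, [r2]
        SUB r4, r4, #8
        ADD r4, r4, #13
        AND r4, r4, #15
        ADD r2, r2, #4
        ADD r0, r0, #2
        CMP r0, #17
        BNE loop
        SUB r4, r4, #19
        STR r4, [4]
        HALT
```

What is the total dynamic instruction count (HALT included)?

MOV r4, #4 → r4=4
MOV r0, #3 → r0=3
MOV r2, #0 → r2=0
LDR r4, [r2] → r4=M[0]=6
SUB r4, r4, #8 → r4=6-8=-2
ADD r4, r4, #13 → r4=(-2)+13=11
AND r4, r4, #15 → r4=11&15=11
ADD r2, r2, #4 → r2=0+4=4
ADD r0, r0, #2 → r0=3+2=5
CMP r0, #17  (cmp 5,17)
BNE loop: taken
LDR r4, [r2] → r4=M[4]=5
SUB r4, r4, #8 → r4=5-8=-3
ADD r4, r4, #13 → r4=(-3)+13=10
AND r4, r4, #15 → r4=10&15=10
ADD r2, r2, #4 → r2=4+4=8
ADD r0, r0, #2 → r0=5+2=7
CMP r0, #17  (cmp 7,17)
BNE loop: taken
LDR r4, [r2] → r4=M[8]=24
SUB r4, r4, #8 → r4=24-8=16
ADD r4, r4, #13 → r4=16+13=29
AND r4, r4, #15 → r4=29&15=13
ADD r2, r2, #4 → r2=8+4=12
ADD r0, r0, #2 → r0=7+2=9
CMP r0, #17  (cmp 9,17)
BNE loop: taken
LDR r4, [r2] → r4=M[12]=16
SUB r4, r4, #8 → r4=16-8=8
ADD r4, r4, #13 → r4=8+13=21
AND r4, r4, #15 → r4=21&15=5
ADD r2, r2, #4 → r2=12+4=16
ADD r0, r0, #2 → r0=9+2=11
CMP r0, #17  (cmp 11,17)
BNE loop: taken
LDR r4, [r2] → r4=M[16]=3
SUB r4, r4, #8 → r4=3-8=-5
ADD r4, r4, #13 → r4=(-5)+13=8
AND r4, r4, #15 → r4=8&15=8
ADD r2, r2, #4 → r2=16+4=20
ADD r0, r0, #2 → r0=11+2=13
CMP r0, #17  (cmp 13,17)
BNE loop: taken
LDR r4, [r2] → r4=M[20]=7
SUB r4, r4, #8 → r4=7-8=-1
ADD r4, r4, #13 → r4=(-1)+13=12
AND r4, r4, #15 → r4=12&15=12
ADD r2, r2, #4 → r2=20+4=24
ADD r0, r0, #2 → r0=13+2=15
CMP r0, #17  (cmp 15,17)
BNE loop: taken
LDR r4, [r2] → r4=M[24]=-5
SUB r4, r4, #8 → r4=(-5)-8=-13
ADD r4, r4, #13 → r4=(-13)+13=0
AND r4, r4, #15 → r4=0&15=0
ADD r2, r2, #4 → r2=24+4=28
ADD r0, r0, #2 → r0=15+2=17
CMP r0, #17  (cmp 17,17)
BNE loop: not taken
SUB r4, r4, #19 → r4=0-19=-19
STR r4, [4] → M[4]=-19
halt.
Total executed instructions: 62.

62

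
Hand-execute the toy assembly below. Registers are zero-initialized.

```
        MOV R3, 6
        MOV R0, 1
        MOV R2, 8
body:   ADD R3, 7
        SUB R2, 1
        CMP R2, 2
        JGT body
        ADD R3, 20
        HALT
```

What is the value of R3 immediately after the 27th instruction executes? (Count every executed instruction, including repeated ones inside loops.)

48

R3=6
R0=1
R2=8
R3=6+7=13
R2=8-1=7
CMP R2, 2  (cmp 7,2)
JGT body: taken
R3=13+7=20
R2=7-1=6
CMP R2, 2  (cmp 6,2)
JGT body: taken
R3=20+7=27
R2=6-1=5
CMP R2, 2  (cmp 5,2)
JGT body: taken
R3=27+7=34
R2=5-1=4
CMP R2, 2  (cmp 4,2)
JGT body: taken
R3=34+7=41
R2=4-1=3
CMP R2, 2  (cmp 3,2)
JGT body: taken
R3=41+7=48
R2=3-1=2
CMP R2, 2  (cmp 2,2)
JGT body: not taken
After step 27: R3 = 48.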